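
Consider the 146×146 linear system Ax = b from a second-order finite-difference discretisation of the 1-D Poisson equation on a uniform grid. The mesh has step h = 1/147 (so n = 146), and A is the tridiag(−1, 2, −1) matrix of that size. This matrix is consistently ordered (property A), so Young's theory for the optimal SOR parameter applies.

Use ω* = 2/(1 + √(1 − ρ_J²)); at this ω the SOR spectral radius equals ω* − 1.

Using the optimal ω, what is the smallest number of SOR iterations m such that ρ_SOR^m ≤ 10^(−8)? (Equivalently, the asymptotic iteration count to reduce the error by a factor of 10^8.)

½·tridiag(1,0,1) at n=146: λ_k = cos(kπ/147); max |λ| at k=1 ⇒ ρ_J = cos(π/147) ≈ 0.9997716.
√(1−ρ_J²) = |sin(π/147)| = 0.0213698
ω* = 2 / (1 + 0.0213698) = 2 / 1.0213698 ≈ 1.9581546.
ρ_SOR = ω* − 1 ≈ 0.9581546.
Need (0.9581546)^m ≤ 10^(−8): m ≥ 8·ln10/|ln 0.9581546| = 18.4207/0.0427461 = 430.933 ⇒ m = 431.

m = 431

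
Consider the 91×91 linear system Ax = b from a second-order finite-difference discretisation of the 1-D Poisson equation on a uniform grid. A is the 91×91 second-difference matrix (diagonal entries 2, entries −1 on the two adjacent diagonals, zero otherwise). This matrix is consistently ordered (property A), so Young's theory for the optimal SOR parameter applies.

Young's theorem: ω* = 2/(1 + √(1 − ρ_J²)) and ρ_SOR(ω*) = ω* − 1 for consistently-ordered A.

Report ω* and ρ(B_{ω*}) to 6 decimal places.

[ρ_J] n=91: ρ(B_J) = cos(π/(n+1)) = cos(π/92) = 0.999417.
1 − cos²(π/92) = sin²(π/92) ⇒ √(1−ρ_J²) = sin(π/92) = 0.0341411.
[ω*] 2 ÷ (1 + 0.0341411) = 2 ÷ 1.0341411 = 1.933972.
and ρ(B_{ω*}) = 1.933972 − 1 = 0.933972.

ω* = 1.933972, ρ_SOR = 0.933972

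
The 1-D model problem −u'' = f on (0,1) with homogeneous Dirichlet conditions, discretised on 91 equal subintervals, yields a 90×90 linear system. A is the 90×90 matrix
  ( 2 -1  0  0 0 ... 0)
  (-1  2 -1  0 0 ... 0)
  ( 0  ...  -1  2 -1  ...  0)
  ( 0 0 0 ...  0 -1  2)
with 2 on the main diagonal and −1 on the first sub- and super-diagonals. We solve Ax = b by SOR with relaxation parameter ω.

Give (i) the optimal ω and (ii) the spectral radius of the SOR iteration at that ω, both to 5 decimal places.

[ρ_J] n=90: ρ(B_J) = cos(π/(n+1)) = cos(π/91) = 0.99940.
root = sin(π/91) = 0.034516  (since 1−cos² = sin²).
So ω* = 2/1.034516 = 1.93327 (Young).
ρ_SOR = ω* − 1 ≈ 0.93327.

ω* = 1.93327, ρ_SOR = 0.93327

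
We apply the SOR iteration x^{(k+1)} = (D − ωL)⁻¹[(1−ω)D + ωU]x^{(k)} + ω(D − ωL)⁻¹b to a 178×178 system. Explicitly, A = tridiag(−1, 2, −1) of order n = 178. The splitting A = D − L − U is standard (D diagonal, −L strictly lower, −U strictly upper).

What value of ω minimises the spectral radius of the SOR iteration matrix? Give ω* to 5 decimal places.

spectrum of D⁻¹(L+U) = {cos(kπ/179) : 1≤k≤178}; ρ_J = cos(π/179) = 0.99985.
√(1 − cos²(π/179)) = sin(π/179) ≈ 0.017550.
ω* = 2 / (1 + 0.017550) = 2 / 1.017550 ≈ 1.96551.
ρ(B_{ω*}) = ω*−1 = 0.96551

ω* = 1.96551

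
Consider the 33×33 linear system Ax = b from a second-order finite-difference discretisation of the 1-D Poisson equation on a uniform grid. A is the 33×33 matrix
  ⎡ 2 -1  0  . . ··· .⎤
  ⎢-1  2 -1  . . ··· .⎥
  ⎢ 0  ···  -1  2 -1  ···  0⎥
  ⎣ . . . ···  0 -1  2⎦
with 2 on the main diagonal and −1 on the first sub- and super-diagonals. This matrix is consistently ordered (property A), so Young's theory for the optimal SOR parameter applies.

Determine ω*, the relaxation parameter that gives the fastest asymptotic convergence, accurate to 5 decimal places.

ω* = 1.83105

B_J for the 33×33 system has eigenvalues cos(kπ/34); ρ_J = cos(π/34) = 0.99573.
√(1−ρ_J²) = |sin(π/34)| = 0.092268
Young: ω* = 2/(1+√(1−ρ_J²)) = 2/(1+0.092268) = 2/1.092268 = 1.83105.
ρ_SOR = ω* − 1 ≈ 0.83105.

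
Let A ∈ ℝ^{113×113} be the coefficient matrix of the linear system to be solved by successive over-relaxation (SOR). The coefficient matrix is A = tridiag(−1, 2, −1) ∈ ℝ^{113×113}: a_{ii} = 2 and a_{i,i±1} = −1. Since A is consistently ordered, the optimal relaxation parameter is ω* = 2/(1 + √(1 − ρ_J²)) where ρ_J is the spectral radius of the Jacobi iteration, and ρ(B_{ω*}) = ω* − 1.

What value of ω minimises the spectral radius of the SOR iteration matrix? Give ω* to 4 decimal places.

ω* = 1.9464

½·tridiag(1,0,1) at n=113: λ_k = cos(kπ/114); max |λ| at k=1 ⇒ ρ_J = cos(π/114) ≈ 0.9996.
√(1−ρ_J²) = |sin(π/114)| = 0.02755
ω* = 2/(1 + 0.02755) = 2/1.02755 = 1.9464.
and ρ(B_{ω*}) = 1.9464 − 1 = 0.9464.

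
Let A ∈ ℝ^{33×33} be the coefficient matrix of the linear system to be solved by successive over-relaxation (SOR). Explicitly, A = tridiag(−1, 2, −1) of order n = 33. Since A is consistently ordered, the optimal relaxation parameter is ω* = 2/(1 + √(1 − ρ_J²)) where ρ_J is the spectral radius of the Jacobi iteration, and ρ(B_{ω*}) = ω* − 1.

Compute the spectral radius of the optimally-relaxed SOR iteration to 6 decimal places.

With n=33, ρ(Jacobi) = cos(π/34) = 0.995734.
√(1−ρ_J²) simplifies to sin(π/34) = 0.0922684.
ω* = 2/(1+0.0922684) = 1.831052
and ρ(B_{ω*}) = 1.831052 − 1 = 0.831052.

ρ_SOR = 0.831052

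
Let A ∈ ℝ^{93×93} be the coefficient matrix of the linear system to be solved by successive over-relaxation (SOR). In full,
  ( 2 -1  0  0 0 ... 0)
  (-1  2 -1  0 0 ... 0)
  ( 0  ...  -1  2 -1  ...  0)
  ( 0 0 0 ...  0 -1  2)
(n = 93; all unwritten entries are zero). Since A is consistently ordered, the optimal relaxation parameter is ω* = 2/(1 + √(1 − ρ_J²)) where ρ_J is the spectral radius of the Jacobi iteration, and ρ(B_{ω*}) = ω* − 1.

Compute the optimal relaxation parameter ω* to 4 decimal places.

ρ_J = max_k |cos(kπ/94)| = cos(π/94) = 0.9994
root = sin(π/94) = 0.03341  (since 1−cos² = sin²).
So ω* = 2/1.03341 = 1.9353 (Young).
[ρ_SOR] ω* − 1 = 0.9353.

ω* = 1.9353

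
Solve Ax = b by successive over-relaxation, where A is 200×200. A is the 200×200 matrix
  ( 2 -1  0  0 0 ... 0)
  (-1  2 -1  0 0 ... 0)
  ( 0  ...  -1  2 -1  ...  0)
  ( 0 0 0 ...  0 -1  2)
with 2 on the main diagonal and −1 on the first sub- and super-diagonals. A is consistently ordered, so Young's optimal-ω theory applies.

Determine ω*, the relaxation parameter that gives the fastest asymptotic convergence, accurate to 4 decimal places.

ω* = 1.9692

ρ_J = max_k |cos(kπ/201)| = cos(π/201) = 0.9999
1 − cos²(π/201) = sin²(π/201) ⇒ √(1−ρ_J²) = sin(π/201) = 0.01563.
ω* = 2/(1 + 0.01563) = 2/1.01563 = 1.9692.
Hence ρ(B_{ω*}) = 1.9692 − 1 = 0.9692.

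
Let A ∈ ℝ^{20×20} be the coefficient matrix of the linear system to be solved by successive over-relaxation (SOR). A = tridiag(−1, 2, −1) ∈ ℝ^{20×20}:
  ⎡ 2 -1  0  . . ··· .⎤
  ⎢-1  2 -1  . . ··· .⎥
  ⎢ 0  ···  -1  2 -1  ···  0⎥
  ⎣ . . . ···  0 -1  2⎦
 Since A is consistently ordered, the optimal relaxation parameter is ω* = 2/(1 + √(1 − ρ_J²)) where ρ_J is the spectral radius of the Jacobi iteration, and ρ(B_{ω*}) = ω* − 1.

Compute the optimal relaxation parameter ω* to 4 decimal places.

n=20: λ(B_J) = 1 − λ(A)/2 = cos(kπ/21); k=1 gives ρ_J = 0.9888.
1 − cos²(π/21) = sin²(π/21) ⇒ √(1−ρ_J²) = sin(π/21) = 0.14904.
Then 2/(1+√(1−ρ_J²)) = 2/(1+0.14904); ω* = 2/1.14904 = 1.7406.
and ρ(B_{ω*}) = 1.7406 − 1 = 0.7406.

ω* = 1.7406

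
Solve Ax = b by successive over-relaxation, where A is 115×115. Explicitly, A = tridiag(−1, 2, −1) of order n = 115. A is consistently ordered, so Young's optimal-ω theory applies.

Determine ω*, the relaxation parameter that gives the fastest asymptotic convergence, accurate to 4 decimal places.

spectrum of D⁻¹(L+U) = {cos(kπ/116) : 1≤k≤115}; ρ_J = cos(π/116) = 0.9996.
√(1−ρ_J²) simplifies to sin(π/116) = 0.02708.
ω* = 2/(1+0.02708) = 1.9473
and ρ(B_{ω*}) = 1.9473 − 1 = 0.9473.

ω* = 1.9473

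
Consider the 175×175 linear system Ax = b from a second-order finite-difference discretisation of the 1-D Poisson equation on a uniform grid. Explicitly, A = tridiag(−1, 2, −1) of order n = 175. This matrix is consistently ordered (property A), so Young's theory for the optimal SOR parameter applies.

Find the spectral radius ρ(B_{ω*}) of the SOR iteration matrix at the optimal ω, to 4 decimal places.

n=175: λ(B_J) = 1 − λ(A)/2 = cos(kπ/176); k=1 gives ρ_J = 0.9998.
root = sin(π/176) = 0.01785  (since 1−cos² = sin²).
Young: ω* = 2/(1+√(1−ρ_J²)) = 2/(1+0.01785) = 2/1.01785 = 1.9649.
[ρ_SOR] ω* − 1 = 0.9649.

ρ_SOR = 0.9649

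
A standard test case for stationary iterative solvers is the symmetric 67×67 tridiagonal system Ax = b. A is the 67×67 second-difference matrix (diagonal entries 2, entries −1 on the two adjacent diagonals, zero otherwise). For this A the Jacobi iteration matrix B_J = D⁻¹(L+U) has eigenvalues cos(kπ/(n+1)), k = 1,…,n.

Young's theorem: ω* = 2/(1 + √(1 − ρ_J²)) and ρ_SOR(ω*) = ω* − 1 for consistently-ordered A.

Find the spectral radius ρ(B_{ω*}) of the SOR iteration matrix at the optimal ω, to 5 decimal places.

ρ_SOR = 0.91171

[ρ_J] n=67: ρ(B_J) = cos(π/(n+1)) = cos(π/68) = 0.99893.
1 − cos²(π/68) = sin²(π/68) ⇒ √(1−ρ_J²) = sin(π/68) = 0.046183.
ω* = 2/(1+0.046183) = 1.91171
[ρ_SOR] ω* − 1 = 0.91171.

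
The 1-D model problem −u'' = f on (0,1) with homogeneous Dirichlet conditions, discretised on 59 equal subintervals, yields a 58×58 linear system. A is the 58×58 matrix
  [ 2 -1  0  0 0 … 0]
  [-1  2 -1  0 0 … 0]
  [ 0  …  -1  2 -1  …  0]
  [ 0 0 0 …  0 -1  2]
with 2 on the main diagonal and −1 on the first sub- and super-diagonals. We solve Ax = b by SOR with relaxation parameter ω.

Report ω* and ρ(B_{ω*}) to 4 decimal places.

½·tridiag(1,0,1) at n=58: λ_k = cos(kπ/59); max |λ| at k=1 ⇒ ρ_J = cos(π/59) ≈ 0.9986.
√(1−ρ_J²) simplifies to sin(π/59) = 0.05322.
So ω* = 2/1.05322 = 1.8989 (Young).
and ρ(B_{ω*}) = 1.8989 − 1 = 0.8989.

ω* = 1.8989, ρ_SOR = 0.8989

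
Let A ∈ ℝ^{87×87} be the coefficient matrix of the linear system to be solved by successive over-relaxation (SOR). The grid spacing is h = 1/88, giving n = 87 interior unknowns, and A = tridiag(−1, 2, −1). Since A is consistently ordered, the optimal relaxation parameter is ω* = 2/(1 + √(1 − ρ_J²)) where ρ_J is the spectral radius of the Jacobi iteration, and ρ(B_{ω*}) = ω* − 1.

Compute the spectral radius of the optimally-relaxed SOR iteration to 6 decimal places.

ρ_SOR = 0.931075

B_J for the 87×87 system has eigenvalues cos(kπ/88); ρ_J = cos(π/88) = 0.999363.
√(1 − cos²(π/88)) = sin(π/88) ≈ 0.0356923.
Then 2/(1+√(1−ρ_J²)) = 2/(1+0.0356923); ω* = 2/1.0356923 = 1.931075.
At ω = 1.931075 every |λ(B_ω)| = ω−1, so ρ_SOR = 0.931075.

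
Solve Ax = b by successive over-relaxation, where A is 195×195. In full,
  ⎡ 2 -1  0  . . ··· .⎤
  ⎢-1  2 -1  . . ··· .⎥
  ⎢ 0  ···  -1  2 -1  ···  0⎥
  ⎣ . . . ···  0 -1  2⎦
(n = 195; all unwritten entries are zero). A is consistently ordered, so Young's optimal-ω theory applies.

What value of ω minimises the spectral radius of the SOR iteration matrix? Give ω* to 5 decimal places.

ω* = 1.96845

n=195: λ(B_J) = 1 − λ(A)/2 = cos(kπ/196); k=1 gives ρ_J = 0.99987.
1 − cos²(π/196) = sin²(π/196) ⇒ √(1−ρ_J²) = sin(π/196) = 0.016028.
Young: ω* = 2/(1+√(1−ρ_J²)) = 2/(1+0.016028) = 2/1.016028 = 1.96845.
At ω = 1.96845 every |λ(B_ω)| = ω−1, so ρ_SOR = 0.96845.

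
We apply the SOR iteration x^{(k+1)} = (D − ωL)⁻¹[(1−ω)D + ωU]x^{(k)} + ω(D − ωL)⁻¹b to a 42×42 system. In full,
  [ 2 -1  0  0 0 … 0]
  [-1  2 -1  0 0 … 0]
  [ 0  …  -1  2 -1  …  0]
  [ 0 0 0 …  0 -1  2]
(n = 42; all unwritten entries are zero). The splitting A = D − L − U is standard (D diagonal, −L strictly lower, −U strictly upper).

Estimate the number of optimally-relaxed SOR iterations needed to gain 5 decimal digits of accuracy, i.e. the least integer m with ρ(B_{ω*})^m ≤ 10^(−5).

spectrum of D⁻¹(L+U) = {cos(kπ/43) : 1≤k≤42}; ρ_J = cos(π/43) = 0.9973323.
√(1−ρ_J²) = |sin(π/43)| = 0.0729953
So ω* = 2/1.0729953 = 1.8639411 (Young).
ρ_SOR = ω* − 1 = 1.8639411 − 1 = 0.8639411.
ρ_SOR^m ≤ 10^(−5) ⇔ m ≥ 5·ln10/(−ln 0.8639411) = 11.5129/0.146251 = 78.720; m = ⌈78.720⌉ = 79.

m = 79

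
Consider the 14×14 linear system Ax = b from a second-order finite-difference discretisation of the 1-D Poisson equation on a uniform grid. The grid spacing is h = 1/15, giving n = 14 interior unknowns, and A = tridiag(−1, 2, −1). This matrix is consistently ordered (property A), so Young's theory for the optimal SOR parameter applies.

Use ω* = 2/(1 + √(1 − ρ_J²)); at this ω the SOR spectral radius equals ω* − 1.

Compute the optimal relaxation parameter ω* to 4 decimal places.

With n=14, ρ(Jacobi) = cos(π/15) = 0.9781.
1 − cos²(π/15) = sin²(π/15) ⇒ √(1−ρ_J²) = sin(π/15) = 0.20791.
ω* = 2/(1 + 0.20791) = 2/1.20791 = 1.6558.
[ρ_SOR] ω* − 1 = 0.6558.

ω* = 1.6558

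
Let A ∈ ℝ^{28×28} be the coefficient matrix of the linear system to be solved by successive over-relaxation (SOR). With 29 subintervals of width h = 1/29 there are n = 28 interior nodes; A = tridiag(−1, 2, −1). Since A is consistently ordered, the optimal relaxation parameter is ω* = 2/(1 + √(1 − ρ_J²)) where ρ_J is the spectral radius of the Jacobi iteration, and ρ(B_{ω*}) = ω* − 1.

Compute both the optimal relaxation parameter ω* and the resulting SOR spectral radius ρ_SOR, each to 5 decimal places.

B_J for the 28×28 system has eigenvalues cos(kπ/29); ρ_J = cos(π/29) = 0.99414.
1 − cos²(π/29) = sin²(π/29) ⇒ √(1−ρ_J²) = sin(π/29) = 0.108119.
Young: ω* = 2/(1+√(1−ρ_J²)) = 2/(1+0.108119) = 2/1.108119 = 1.80486.
and ρ(B_{ω*}) = 1.80486 − 1 = 0.80486.

ω* = 1.80486, ρ_SOR = 0.80486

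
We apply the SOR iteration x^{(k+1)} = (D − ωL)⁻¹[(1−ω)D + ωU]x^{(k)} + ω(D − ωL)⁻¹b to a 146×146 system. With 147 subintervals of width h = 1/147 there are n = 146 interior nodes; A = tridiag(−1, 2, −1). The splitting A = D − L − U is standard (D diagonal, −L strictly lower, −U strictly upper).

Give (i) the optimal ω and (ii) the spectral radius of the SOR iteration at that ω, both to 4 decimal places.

spectrum of D⁻¹(L+U) = {cos(kπ/147) : 1≤k≤146}; ρ_J = cos(π/147) = 0.9998.
√(1−ρ_J²) simplifies to sin(π/147) = 0.02137.
Young: ω* = 2/(1+√(1−ρ_J²)) = 2/(1+0.02137) = 2/1.02137 = 1.9582.
ρ_SOR = ω* − 1 = 1.9582 − 1 = 0.9582.

ω* = 1.9582, ρ_SOR = 0.9582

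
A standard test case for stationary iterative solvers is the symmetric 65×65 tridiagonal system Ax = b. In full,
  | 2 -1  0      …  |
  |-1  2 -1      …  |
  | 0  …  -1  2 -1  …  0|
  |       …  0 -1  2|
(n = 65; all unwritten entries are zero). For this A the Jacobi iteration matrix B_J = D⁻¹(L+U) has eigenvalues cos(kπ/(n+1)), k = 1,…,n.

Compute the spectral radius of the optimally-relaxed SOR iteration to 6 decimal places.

ρ_SOR = 0.909159

B_J for the 65×65 system has eigenvalues cos(kπ/66); ρ_J = cos(π/66) = 0.998867.
1 − cos²(π/66) = sin²(π/66) ⇒ √(1−ρ_J²) = sin(π/66) = 0.0475819.
ω* = 2/(1 + 0.0475819) = 2/1.0475819 = 1.909159.
[ρ_SOR] ω* − 1 = 0.909159.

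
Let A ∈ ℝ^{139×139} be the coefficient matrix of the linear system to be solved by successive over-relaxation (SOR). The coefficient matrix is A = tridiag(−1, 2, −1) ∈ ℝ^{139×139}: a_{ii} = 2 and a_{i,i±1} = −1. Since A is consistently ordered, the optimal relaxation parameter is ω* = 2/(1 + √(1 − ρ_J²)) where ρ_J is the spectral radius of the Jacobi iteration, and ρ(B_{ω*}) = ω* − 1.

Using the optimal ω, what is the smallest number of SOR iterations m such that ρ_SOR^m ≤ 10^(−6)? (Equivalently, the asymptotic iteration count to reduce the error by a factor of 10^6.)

n=139: λ(B_J) = 1 − λ(A)/2 = cos(kπ/140); k=1 gives ρ_J = 0.9997482.
√(1−ρ_J²) = |sin(π/140)| = 0.0224381
ω* = 2/(1+0.0224381) = 1.9561086
[ρ_SOR] ω* − 1 = 0.9561086.
6·ln10 = 13.8155; −ln(0.9561086) = 0.0448838; m = ⌈13.8155/0.0448838⌉ = ⌈307.806⌉ = 308.

m = 308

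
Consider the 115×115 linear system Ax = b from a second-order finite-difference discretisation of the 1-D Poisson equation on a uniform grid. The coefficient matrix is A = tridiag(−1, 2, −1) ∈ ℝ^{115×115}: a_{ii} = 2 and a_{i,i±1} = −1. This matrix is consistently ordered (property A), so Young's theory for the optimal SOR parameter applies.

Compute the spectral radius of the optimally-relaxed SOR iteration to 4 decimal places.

spectrum of D⁻¹(L+U) = {cos(kπ/116) : 1≤k≤115}; ρ_J = cos(π/116) = 0.9996.
√(1−ρ_J²) = |sin(π/116)| = 0.02708
Young: ω* = 2/(1+√(1−ρ_J²)) = 2/(1+0.02708) = 2/1.02708 = 1.9473.
Hence ρ(B_{ω*}) = 1.9473 − 1 = 0.9473.

ρ_SOR = 0.9473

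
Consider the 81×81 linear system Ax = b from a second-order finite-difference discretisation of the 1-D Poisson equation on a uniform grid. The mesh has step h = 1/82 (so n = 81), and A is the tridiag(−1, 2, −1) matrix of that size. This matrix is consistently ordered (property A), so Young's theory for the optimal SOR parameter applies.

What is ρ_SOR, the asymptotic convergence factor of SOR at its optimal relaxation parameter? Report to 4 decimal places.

spectrum of D⁻¹(L+U) = {cos(kπ/82) : 1≤k≤81}; ρ_J = cos(π/82) = 0.9993.
root = sin(π/82) = 0.03830  (since 1−cos² = sin²).
Young: ω* = 2/(1+√(1−ρ_J²)) = 2/(1+0.03830) = 2/1.03830 = 1.9262.
[ρ_SOR] ω* − 1 = 0.9262.

ρ_SOR = 0.9262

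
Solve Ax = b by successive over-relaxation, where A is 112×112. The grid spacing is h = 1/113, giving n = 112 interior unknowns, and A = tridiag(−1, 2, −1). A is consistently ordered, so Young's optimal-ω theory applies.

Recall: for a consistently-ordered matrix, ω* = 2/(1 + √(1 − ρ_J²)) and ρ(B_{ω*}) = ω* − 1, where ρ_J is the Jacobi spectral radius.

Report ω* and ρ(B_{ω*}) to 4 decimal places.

ω* = 1.9459, ρ_SOR = 0.9459

n=112: λ(B_J) = 1 − λ(A)/2 = cos(kπ/113); k=1 gives ρ_J = 0.9996.
√(1−ρ_J²) = |sin(π/113)| = 0.02780
ω* = 2/(1+0.02780) = 1.9459
[ρ_SOR] ω* − 1 = 0.9459.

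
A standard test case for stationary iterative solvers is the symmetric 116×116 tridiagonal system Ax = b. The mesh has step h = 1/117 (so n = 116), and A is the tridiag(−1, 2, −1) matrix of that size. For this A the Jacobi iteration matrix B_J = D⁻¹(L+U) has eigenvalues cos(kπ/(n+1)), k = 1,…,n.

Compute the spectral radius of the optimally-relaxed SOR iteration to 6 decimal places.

ρ_SOR = 0.947708

n=116: λ(B_J) = 1 − λ(A)/2 = cos(kπ/117); k=1 gives ρ_J = 0.999640.
1 − cos²(π/117) = sin²(π/117) ⇒ √(1−ρ_J²) = sin(π/117) = 0.0268480.
[ω*] 2 ÷ (1 + 0.0268480) = 2 ÷ 1.0268480 = 1.947708.
Hence ρ(B_{ω*}) = 1.947708 − 1 = 0.947708.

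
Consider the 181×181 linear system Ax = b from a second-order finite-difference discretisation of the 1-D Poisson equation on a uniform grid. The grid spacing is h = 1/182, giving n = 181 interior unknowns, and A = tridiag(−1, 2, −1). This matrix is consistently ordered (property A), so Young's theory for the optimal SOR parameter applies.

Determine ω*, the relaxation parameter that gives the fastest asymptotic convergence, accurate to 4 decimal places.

ω* = 1.9661

[ρ_J] n=181: ρ(B_J) = cos(π/(n+1)) = cos(π/182) = 0.9999.
√(1−ρ_J²) = |sin(π/182)| = 0.01726
[ω*] 2 ÷ (1 + 0.01726) = 2 ÷ 1.01726 = 1.9661.
[ρ_SOR] ω* − 1 = 0.9661.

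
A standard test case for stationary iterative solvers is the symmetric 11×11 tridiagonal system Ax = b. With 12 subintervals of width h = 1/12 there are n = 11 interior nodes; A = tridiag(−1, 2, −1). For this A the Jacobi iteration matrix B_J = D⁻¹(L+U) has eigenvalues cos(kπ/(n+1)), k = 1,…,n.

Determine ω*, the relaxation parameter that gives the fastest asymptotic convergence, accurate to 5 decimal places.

n=11: λ(B_J) = 1 − λ(A)/2 = cos(kπ/12); k=1 gives ρ_J = 0.96593.
1 − cos²(π/12) = sin²(π/12) ⇒ √(1−ρ_J²) = sin(π/12) = 0.258819.
Then 2/(1+√(1−ρ_J²)) = 2/(1+0.258819); ω* = 2/1.258819 = 1.58879.
At ω = 1.58879 every |λ(B_ω)| = ω−1, so ρ_SOR = 0.58879.

ω* = 1.58879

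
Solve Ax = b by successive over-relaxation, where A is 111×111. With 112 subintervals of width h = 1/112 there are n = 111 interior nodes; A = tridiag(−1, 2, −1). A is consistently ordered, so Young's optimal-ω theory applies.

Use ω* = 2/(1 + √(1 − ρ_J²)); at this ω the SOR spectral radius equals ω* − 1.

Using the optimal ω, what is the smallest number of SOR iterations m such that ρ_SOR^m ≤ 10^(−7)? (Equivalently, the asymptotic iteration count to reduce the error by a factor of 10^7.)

m = 288

½·tridiag(1,0,1) at n=111: λ_k = cos(kπ/112); max |λ| at k=1 ⇒ ρ_J = cos(π/112) ≈ 0.9996066.
√(1 − cos²(π/112)) = sin(π/112) ≈ 0.0280463.
So ω* = 2/1.0280463 = 1.9454377 (Young).
ρ_SOR = ω* − 1 = 1.9454377 − 1 = 0.9454377.
(0.9454377)^m ≤ 10^{−7}  ⇒  m·ln(0.9454377) ≤ −7·ln10  ⇒  m ≥ 287.273  ⇒  m = 288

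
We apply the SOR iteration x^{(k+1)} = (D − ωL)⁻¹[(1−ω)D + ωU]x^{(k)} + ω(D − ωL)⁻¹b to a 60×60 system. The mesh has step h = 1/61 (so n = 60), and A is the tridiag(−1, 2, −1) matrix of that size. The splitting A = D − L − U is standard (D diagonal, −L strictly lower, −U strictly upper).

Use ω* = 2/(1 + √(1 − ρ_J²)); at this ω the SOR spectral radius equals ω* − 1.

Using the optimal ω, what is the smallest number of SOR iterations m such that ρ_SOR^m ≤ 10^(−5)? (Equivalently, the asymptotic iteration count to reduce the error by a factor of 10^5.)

m = 112

With n=60, ρ(Jacobi) = cos(π/61) = 0.9986741.
root = sin(π/61) = 0.0514788  (since 1−cos² = sin²).
ω* = 2/(1+0.0514788) = 1.9020830
and ρ(B_{ω*}) = 1.9020830 − 1 = 0.9020830.
(0.9020830)^m ≤ 10^{−5}  ⇒  m·ln(0.9020830) ≤ −5·ln10  ⇒  m ≥ 111.723  ⇒  m = 112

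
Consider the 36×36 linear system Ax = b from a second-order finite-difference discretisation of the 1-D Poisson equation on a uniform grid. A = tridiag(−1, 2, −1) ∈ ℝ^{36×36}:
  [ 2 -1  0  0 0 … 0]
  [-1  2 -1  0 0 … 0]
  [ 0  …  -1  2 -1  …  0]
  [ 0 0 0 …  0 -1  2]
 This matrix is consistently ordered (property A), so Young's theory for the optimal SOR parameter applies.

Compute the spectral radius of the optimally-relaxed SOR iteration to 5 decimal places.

spectrum of D⁻¹(L+U) = {cos(kπ/37) : 1≤k≤36}; ρ_J = cos(π/37) = 0.99640.
√(1 − cos²(π/37)) = sin(π/37) ≈ 0.084806.
So ω* = 2/1.084806 = 1.84365 (Young).
ρ_SOR = ω* − 1 ≈ 0.84365.

ρ_SOR = 0.84365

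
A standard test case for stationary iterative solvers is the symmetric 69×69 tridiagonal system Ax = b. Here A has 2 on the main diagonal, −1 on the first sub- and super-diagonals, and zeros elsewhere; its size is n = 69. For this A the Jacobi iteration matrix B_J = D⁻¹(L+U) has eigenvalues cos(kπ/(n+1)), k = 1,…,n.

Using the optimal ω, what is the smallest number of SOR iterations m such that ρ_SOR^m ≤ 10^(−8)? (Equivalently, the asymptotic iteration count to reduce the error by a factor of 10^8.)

m = 206

With n=69, ρ(Jacobi) = cos(π/70) = 0.9989931.
√(1 − cos²(π/70)) = sin(π/70) ≈ 0.0448648.
So ω* = 2/1.0448648 = 1.9141232 (Young).
ρ(B_{ω*}) = ω*−1 = 0.9141232
ρ_SOR^m ≤ 10^(−8) ⇔ m ≥ 8·ln10/(−ln 0.9141232) = 18.4207/0.0897899 = 205.153; m = ⌈205.153⌉ = 206.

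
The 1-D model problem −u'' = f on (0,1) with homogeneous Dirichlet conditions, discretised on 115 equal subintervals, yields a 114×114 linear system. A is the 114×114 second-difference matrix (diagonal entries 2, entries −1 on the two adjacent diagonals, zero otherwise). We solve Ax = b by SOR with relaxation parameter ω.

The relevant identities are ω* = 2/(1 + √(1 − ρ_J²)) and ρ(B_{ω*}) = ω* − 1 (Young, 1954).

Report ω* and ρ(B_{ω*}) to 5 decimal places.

½·tridiag(1,0,1) at n=114: λ_k = cos(kπ/115); max |λ| at k=1 ⇒ ρ_J = cos(π/115) ≈ 0.99963.
1 − cos²(π/115) = sin²(π/115) ⇒ √(1−ρ_J²) = sin(π/115) = 0.027315.
ω* = 2/(1 + 0.027315) = 2/1.027315 = 1.94682.
[ρ_SOR] ω* − 1 = 0.94682.

ω* = 1.94682, ρ_SOR = 0.94682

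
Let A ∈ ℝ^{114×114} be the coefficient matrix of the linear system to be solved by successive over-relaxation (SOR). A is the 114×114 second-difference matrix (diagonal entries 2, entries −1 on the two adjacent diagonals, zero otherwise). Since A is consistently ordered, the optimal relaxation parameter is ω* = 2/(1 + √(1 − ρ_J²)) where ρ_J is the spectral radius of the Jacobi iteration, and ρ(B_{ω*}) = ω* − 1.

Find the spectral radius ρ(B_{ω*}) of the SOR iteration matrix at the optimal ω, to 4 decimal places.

ρ_SOR = 0.9468

½·tridiag(1,0,1) at n=114: λ_k = cos(kπ/115); max |λ| at k=1 ⇒ ρ_J = cos(π/115) ≈ 0.9996.
√(1 − cos²(π/115)) = sin(π/115) ≈ 0.02731.
ω* = 2/(1+0.02731) = 1.9468
[ρ_SOR] ω* − 1 = 0.9468.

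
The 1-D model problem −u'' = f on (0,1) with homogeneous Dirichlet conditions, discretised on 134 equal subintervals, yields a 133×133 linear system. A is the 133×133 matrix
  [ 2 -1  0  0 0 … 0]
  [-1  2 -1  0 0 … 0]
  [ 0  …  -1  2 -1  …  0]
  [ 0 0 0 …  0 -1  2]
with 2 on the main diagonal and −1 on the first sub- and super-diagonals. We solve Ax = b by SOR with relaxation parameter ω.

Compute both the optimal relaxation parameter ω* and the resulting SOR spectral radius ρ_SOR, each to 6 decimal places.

With n=133, ρ(Jacobi) = cos(π/134) = 0.999725.
1 − cos²(π/134) = sin²(π/134) ⇒ √(1−ρ_J²) = sin(π/134) = 0.0234426.
Young: ω* = 2/(1+√(1−ρ_J²)) = 2/(1+0.0234426) = 2/1.0234426 = 1.954189.
Hence ρ(B_{ω*}) = 1.954189 − 1 = 0.954189.

ω* = 1.954189, ρ_SOR = 0.954189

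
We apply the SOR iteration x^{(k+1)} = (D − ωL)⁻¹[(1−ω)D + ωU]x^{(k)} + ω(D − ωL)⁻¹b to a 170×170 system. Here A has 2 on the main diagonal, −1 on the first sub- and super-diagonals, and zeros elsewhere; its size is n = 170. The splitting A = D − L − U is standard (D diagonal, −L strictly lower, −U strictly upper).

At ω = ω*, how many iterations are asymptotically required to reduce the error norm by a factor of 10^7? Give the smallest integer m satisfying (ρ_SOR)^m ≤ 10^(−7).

m = 439

ρ_J = max_k |cos(kπ/171)| = cos(π/171) = 0.9998312
√(1 − cos²(π/171)) = sin(π/171) ≈ 0.0183709.
[ω*] 2 ÷ (1 + 0.0183709) = 2 ÷ 1.0183709 = 1.9639210.
At ω = 1.9639210 every |λ(B_ω)| = ω−1, so ρ_SOR = 0.9639210.
(0.9639210)^m ≤ 10^{−7}  ⇒  m·ln(0.9639210) ≤ −7·ln10  ⇒  m ≥ 438.637  ⇒  m = 439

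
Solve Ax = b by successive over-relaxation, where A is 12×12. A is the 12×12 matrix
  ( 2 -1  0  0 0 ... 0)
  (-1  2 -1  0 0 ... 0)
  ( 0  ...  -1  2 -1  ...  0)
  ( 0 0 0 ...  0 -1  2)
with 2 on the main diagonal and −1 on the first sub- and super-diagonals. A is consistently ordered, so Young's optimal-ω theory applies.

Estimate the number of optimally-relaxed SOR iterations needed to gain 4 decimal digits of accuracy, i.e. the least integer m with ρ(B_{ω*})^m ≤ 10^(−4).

½·tridiag(1,0,1) at n=12: λ_k = cos(kπ/13); max |λ| at k=1 ⇒ ρ_J = cos(π/13) ≈ 0.9709418.
√(1 − cos²(π/13)) = sin(π/13) ≈ 0.2393157.
Young: ω* = 2/(1+√(1−ρ_J²)) = 2/(1+0.2393157) = 2/1.2393157 = 1.6137938.
ρ_SOR = ω* − 1 ≈ 0.6137938.
4·ln10 = 9.21034; −ln(0.6137938) = 0.488096; m = ⌈9.21034/0.488096⌉ = ⌈18.870⌉ = 19.

m = 19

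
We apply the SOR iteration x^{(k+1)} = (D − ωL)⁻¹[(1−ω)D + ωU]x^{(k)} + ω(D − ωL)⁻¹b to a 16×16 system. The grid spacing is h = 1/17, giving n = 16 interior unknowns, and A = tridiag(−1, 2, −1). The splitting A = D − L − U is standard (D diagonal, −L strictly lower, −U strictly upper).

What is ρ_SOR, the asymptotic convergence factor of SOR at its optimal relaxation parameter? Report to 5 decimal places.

With n=16, ρ(Jacobi) = cos(π/17) = 0.98297.
√(1−ρ_J²) = |sin(π/17)| = 0.183750
[ω*] 2 ÷ (1 + 0.183750) = 2 ÷ 1.183750 = 1.68955.
[ρ_SOR] ω* − 1 = 0.68955.

ρ_SOR = 0.68955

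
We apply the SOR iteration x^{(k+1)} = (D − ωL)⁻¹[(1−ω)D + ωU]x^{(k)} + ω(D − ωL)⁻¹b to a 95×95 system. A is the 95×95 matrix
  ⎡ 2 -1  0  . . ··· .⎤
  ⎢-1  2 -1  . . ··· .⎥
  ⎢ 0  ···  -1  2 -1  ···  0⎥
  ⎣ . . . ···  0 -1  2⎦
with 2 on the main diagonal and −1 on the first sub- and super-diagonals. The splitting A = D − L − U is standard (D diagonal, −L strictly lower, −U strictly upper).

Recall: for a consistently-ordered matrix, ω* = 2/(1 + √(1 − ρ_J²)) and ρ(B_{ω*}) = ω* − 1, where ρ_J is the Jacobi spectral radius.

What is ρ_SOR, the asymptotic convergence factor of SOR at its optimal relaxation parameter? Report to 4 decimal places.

B_J for the 95×95 system has eigenvalues cos(kπ/96); ρ_J = cos(π/96) = 0.9995.
root = sin(π/96) = 0.03272  (since 1−cos² = sin²).
[ω*] 2 ÷ (1 + 0.03272) = 2 ÷ 1.03272 = 1.9366.
and ρ(B_{ω*}) = 1.9366 − 1 = 0.9366.

ρ_SOR = 0.9366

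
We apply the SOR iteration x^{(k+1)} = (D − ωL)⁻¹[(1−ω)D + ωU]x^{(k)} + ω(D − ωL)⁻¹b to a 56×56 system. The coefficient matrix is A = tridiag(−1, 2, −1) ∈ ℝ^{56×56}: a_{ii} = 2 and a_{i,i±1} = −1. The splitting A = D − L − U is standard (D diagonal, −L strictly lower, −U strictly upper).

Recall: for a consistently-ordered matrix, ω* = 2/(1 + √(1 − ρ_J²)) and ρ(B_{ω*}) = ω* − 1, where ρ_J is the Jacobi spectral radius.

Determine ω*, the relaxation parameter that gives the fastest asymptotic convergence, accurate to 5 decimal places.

B_J for the 56×56 system has eigenvalues cos(kπ/57); ρ_J = cos(π/57) = 0.99848.
root = sin(π/57) = 0.055088  (since 1−cos² = sin²).
So ω* = 2/1.055088 = 1.89558 (Young).
At ω = 1.89558 every |λ(B_ω)| = ω−1, so ρ_SOR = 0.89558.

ω* = 1.89558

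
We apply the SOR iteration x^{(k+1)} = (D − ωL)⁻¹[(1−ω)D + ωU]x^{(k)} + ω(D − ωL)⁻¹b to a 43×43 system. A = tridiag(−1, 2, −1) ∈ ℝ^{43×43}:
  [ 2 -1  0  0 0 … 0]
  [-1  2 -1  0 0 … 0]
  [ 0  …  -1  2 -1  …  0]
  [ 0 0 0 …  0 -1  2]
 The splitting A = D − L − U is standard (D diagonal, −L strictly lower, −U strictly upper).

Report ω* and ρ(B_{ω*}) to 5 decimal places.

ω* = 1.86682, ρ_SOR = 0.86682

B_J for the 43×43 system has eigenvalues cos(kπ/44); ρ_J = cos(π/44) = 0.99745.
√(1 − cos²(π/44)) = sin(π/44) ≈ 0.071339.
ω* = 2/(1 + 0.071339) = 2/1.071339 = 1.86682.
ρ(B_{ω*}) = ω*−1 = 0.86682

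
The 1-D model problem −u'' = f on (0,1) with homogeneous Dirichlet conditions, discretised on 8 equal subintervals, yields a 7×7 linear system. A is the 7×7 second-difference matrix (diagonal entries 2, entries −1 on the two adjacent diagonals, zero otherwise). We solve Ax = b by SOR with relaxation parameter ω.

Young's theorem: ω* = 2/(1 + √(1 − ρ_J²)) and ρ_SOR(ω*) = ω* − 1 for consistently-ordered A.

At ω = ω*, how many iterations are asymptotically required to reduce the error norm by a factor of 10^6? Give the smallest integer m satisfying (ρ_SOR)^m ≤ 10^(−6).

½·tridiag(1,0,1) at n=7: λ_k = cos(kπ/8); max |λ| at k=1 ⇒ ρ_J = cos(π/8) ≈ 0.9238795.
1 − cos²(π/8) = sin²(π/8) ⇒ √(1−ρ_J²) = sin(π/8) = 0.3826834.
[ω*] 2 ÷ (1 + 0.3826834) = 2 ÷ 1.3826834 = 1.4464627.
ρ_SOR = ω* − 1 ≈ 0.4464627.
ρ_SOR^m ≤ 10^(−6) ⇔ m ≥ 6·ln10/(−ln 0.4464627) = 13.8155/0.806399 = 17.132; m = ⌈17.132⌉ = 18.

m = 18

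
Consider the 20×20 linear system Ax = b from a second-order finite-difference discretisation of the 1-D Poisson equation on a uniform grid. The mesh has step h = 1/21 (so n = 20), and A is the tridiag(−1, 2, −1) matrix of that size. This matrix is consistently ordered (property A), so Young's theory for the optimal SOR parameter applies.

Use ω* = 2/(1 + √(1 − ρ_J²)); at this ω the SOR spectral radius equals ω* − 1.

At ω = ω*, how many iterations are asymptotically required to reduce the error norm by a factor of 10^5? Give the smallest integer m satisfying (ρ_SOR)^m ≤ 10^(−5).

m = 39

spectrum of D⁻¹(L+U) = {cos(kπ/21) : 1≤k≤20}; ρ_J = cos(π/21) = 0.9888308.
√(1−ρ_J²) simplifies to sin(π/21) = 0.1490423.
Then 2/(1+√(1−ρ_J²)) = 2/(1+0.1490423); ω* = 2/1.1490423 = 1.7405800.
ρ_SOR = ω* − 1 = 1.7405800 − 1 = 0.7405800.
For 5 digits: m = 5·ln10 / (−ln 0.7405800) = 11.5129/0.300322 = 38.335; round up → m = 39.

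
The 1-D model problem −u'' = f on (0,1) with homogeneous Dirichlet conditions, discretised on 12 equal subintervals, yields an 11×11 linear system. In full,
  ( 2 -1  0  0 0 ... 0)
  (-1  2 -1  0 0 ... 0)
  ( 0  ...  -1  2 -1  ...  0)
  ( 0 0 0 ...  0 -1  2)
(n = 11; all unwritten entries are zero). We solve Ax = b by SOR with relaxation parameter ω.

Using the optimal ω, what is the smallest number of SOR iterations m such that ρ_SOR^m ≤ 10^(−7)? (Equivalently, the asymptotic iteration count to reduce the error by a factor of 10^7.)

m = 31

With n=11, ρ(Jacobi) = cos(π/12) = 0.9659258.
√(1−ρ_J²) simplifies to sin(π/12) = 0.2588190.
So ω* = 2/1.2588190 = 1.5887908 (Young).
Hence ρ(B_{ω*}) = 1.5887908 − 1 = 0.5887908.
m ≥ 7·ln10 / (−ln 0.5887908) = 30.430; smallest integer m = 31.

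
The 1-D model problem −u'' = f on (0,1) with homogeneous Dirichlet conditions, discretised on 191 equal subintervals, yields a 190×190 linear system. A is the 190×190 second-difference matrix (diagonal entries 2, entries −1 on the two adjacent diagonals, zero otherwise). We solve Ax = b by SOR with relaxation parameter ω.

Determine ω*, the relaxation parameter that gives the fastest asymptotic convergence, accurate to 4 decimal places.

ω* = 1.9676

½·tridiag(1,0,1) at n=190: λ_k = cos(kπ/191); max |λ| at k=1 ⇒ ρ_J = cos(π/191) ≈ 0.9999.
root = sin(π/191) = 0.01645  (since 1−cos² = sin²).
ω* = 2/(1+0.01645) = 1.9676
ρ_SOR = ω* − 1 ≈ 0.9676.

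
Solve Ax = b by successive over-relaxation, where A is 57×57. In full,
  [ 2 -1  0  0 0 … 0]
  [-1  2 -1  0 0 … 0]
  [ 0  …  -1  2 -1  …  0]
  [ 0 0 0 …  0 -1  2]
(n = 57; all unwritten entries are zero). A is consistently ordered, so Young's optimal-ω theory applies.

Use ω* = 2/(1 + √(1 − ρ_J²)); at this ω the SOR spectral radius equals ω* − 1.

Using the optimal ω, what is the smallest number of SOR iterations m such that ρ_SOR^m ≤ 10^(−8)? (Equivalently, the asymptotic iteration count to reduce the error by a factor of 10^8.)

With n=57, ρ(Jacobi) = cos(π/58) = 0.9985334.
root = sin(π/58) = 0.0541389  (since 1−cos² = sin²).
Young: ω* = 2/(1+√(1−ρ_J²)) = 2/(1+0.0541389) = 2/1.0541389 = 1.8972832.
[ρ_SOR] ω* − 1 = 0.8972832.
ρ_SOR^m ≤ 10^(−8) ⇔ m ≥ 8·ln10/(−ln 0.8972832) = 18.4207/0.108384 = 169.958; m = ⌈169.958⌉ = 170.

m = 170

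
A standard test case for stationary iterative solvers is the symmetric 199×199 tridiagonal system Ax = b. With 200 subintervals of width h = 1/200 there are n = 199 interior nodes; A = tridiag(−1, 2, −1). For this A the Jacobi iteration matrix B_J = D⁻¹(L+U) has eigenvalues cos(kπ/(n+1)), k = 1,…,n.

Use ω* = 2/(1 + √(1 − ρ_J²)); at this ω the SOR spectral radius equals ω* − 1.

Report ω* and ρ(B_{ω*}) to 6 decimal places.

spectrum of D⁻¹(L+U) = {cos(kπ/200) : 1≤k≤199}; ρ_J = cos(π/200) = 0.999877.
root = sin(π/200) = 0.0157073  (since 1−cos² = sin²).
[ω*] 2 ÷ (1 + 0.0157073) = 2 ÷ 1.0157073 = 1.969071.
ρ(B_{ω*}) = ω*−1 = 0.969071

ω* = 1.969071, ρ_SOR = 0.969071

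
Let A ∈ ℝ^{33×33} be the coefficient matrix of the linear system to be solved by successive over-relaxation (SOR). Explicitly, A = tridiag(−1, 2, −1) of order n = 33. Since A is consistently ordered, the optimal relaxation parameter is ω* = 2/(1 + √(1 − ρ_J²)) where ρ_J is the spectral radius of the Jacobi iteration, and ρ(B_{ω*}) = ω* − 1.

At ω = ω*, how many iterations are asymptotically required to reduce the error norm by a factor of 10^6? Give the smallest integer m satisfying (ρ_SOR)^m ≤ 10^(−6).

spectrum of D⁻¹(L+U) = {cos(kπ/34) : 1≤k≤33}; ρ_J = cos(π/34) = 0.9957342.
√(1−ρ_J²) = |sin(π/34)| = 0.0922684
So ω* = 2/1.0922684 = 1.8310518 (Young).
ρ_SOR = ω* − 1 = 1.8310518 − 1 = 0.8310518.
ρ_SOR^m ≤ 10^(−6) ⇔ m ≥ 6·ln10/(−ln 0.8310518) = 13.8155/0.185063 = 74.653; m = ⌈74.653⌉ = 75.

m = 75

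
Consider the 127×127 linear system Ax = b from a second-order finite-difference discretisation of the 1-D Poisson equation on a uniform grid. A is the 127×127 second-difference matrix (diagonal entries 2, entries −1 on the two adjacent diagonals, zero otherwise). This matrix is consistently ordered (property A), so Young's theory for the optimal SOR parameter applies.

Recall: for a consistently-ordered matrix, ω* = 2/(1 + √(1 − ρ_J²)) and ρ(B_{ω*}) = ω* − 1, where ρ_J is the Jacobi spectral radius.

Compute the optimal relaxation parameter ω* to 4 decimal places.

ω* = 1.9521

spectrum of D⁻¹(L+U) = {cos(kπ/128) : 1≤k≤127}; ρ_J = cos(π/128) = 0.9997.
√(1−ρ_J²) simplifies to sin(π/128) = 0.02454.
ω* = 2 / (1 + 0.02454) = 2 / 1.02454 ≈ 1.9521.
At ω = 1.9521 every |λ(B_ω)| = ω−1, so ρ_SOR = 0.9521.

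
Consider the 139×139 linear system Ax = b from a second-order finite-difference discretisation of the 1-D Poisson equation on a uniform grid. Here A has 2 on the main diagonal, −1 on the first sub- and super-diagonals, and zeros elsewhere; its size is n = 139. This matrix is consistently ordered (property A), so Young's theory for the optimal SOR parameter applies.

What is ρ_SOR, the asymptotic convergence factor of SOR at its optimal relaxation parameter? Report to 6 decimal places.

spectrum of D⁻¹(L+U) = {cos(kπ/140) : 1≤k≤139}; ρ_J = cos(π/140) = 0.999748.
1 − cos²(π/140) = sin²(π/140) ⇒ √(1−ρ_J²) = sin(π/140) = 0.0224381.
Then 2/(1+√(1−ρ_J²)) = 2/(1+0.0224381); ω* = 2/1.0224381 = 1.956109.
ρ_SOR = ω* − 1 ≈ 0.956109.

ρ_SOR = 0.956109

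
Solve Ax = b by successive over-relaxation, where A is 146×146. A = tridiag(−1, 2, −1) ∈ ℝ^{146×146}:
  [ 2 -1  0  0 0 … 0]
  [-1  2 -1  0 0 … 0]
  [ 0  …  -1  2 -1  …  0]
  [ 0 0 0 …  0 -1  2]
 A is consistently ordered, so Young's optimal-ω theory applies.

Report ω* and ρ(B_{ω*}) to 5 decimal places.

ω* = 1.95815, ρ_SOR = 0.95815

[ρ_J] n=146: ρ(B_J) = cos(π/(n+1)) = cos(π/147) = 0.99977.
root = sin(π/147) = 0.021370  (since 1−cos² = sin²).
ω* = 2/(1 + 0.021370) = 2/1.021370 = 1.95815.
[ρ_SOR] ω* − 1 = 0.95815.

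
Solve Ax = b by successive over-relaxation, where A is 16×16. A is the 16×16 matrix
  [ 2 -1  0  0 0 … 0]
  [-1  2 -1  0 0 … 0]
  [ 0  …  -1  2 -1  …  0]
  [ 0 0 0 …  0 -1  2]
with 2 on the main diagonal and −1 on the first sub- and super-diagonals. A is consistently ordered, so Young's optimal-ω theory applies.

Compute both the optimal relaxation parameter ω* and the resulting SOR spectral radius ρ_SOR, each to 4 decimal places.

ω* = 1.6895, ρ_SOR = 0.6895

ρ_J = max_k |cos(kπ/17)| = cos(π/17) = 0.9830
√(1−ρ_J²) simplifies to sin(π/17) = 0.18375.
ω* = 2 / (1 + 0.18375) = 2 / 1.18375 ≈ 1.6895.
Hence ρ(B_{ω*}) = 1.6895 − 1 = 0.6895.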